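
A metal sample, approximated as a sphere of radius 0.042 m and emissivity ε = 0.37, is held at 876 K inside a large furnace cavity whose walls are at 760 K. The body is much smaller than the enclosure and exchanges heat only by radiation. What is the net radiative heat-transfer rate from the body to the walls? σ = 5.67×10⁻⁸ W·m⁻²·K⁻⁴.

For a small grey body in a large enclosure: P_net = εσA(T_body⁴ − T_wall⁴).
A = 4πr² = 0.02217 m²; T_body⁴ − T_wall⁴ = 5.889×10¹¹ − 3.336×10¹¹ = 2.552×10¹¹ K⁴.
|P_net| = 0.37·5.67×10⁻⁸·0.02217·2.552×10¹¹.

P_net ≈ 119 W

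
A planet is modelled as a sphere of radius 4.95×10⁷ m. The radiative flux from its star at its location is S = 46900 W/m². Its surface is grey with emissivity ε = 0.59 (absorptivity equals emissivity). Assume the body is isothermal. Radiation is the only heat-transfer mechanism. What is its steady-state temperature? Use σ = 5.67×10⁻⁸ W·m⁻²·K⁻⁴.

At equilibrium, absorbed power = emitted power.
Absorbing cross-section = πr² = 7.698×10¹⁵ m²; emitting surface = 4πr² = 3.079×10¹⁶ m² (ratio 4).
εS·A_cross = εσ·A_surf·T⁴  ⇒  T⁴ = S/(4σ)   (ε cancels).
T⁴ = 46900/(4·5.67×10⁻⁸) = 2.068×10¹¹ K⁴.
T = (2.068×10¹¹)^(1/4).

T ≈ 674 K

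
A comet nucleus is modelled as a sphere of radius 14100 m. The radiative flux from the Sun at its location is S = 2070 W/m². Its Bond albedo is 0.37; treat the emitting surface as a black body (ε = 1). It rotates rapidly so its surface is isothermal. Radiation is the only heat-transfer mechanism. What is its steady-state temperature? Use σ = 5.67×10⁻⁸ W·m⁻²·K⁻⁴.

T ≈ 275 K

At equilibrium, absorbed power = emitted power.
Absorbing cross-section = πr² = 6.246×10⁸ m²; emitting surface = 4πr² = 2.498×10⁹ m² (ratio 4).
(1−a)S·A_cross = εσ·A_surf·T⁴  ⇒  T⁴ = (1−a)S/(4σ).
T⁴ = 0.630·2070/(4·5.67×10⁻⁸) = 5.750×10⁹ K⁴.
T = (5.750×10⁹)^(1/4).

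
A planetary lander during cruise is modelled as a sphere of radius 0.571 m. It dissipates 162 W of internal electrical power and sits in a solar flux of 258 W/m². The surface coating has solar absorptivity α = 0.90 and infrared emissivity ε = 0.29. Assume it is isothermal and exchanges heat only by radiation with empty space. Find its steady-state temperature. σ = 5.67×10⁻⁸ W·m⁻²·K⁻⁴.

T ≈ 278 K

At steady state, absorbed solar power + internal power = radiated power.
Absorbed: α·S·A_cross = 0.90·258·1.024 = 237.8 W (cross-section πr²).
Total input = 237.8 + 162 = 399.8 W.
Radiated: εσ·A_surf·T⁴ with A_surf = 4πr² = 4.097 m².
T⁴ = 399.8/(0.29·5.67×10⁻⁸·4.097) = 5.935×10⁹ K⁴.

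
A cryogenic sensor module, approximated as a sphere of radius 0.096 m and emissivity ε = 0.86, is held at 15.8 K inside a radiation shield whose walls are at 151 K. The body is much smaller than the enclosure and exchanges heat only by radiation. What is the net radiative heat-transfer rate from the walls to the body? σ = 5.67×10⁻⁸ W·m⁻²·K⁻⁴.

P_net ≈ 2.94 W

For a small grey body in a large enclosure: P_net = εσA(T_body⁴ − T_wall⁴).
A = 4πr² = 0.1158 m²; T_body⁴ − T_wall⁴ = 62320 − 5.199×10⁸ = -5.198×10⁸ K⁴.
|P_net| = 0.86·5.67×10⁻⁸·0.1158·5.198×10⁸.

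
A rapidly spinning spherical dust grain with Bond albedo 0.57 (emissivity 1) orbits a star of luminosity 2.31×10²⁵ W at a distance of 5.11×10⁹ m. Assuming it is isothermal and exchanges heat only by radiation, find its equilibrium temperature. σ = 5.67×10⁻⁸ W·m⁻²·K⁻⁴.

First find the stellar flux at distance d: S = L/(4πd²) = 2.31×10²⁵/(4π·(5.11×10⁹)²) = 70400 W/m².
For an isothermal sphere, absorbed (1−a)S·πr² = emitted σ·4πr²·T⁴, so T⁴ = (1−a)S/(4σ).
T⁴ = 0.430·70400/(4·5.67×10⁻⁸) = 1.335×10¹¹ K⁴.

T ≈ 604 K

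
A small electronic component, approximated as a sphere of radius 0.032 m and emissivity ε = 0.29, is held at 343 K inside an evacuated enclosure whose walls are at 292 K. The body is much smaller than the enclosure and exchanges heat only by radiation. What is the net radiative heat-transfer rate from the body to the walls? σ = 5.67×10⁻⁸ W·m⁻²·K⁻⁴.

P_net ≈ 1.39 W

For a small grey body in a large enclosure: P_net = εσA(T_body⁴ − T_wall⁴).
A = 4πr² = 0.01287 m²; T_body⁴ − T_wall⁴ = 1.384×10¹⁰ − 7.270×10⁹ = 6.571×10⁹ K⁴.
|P_net| = 0.29·5.67×10⁻⁸·0.01287·6.571×10⁹.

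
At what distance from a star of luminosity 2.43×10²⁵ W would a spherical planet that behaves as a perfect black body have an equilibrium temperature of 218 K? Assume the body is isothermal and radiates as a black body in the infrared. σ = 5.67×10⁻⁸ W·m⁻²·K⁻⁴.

For an isothermal black-emitting sphere, (1−a)S·πr² = σ·4πr²·T⁴ ⇒ S = 4σT⁴/(1−a).
S = 4·5.67×10⁻⁸·(218)⁴/1.00 = 512.2 W/m².
Flux falls as S = L/(4πd²), so d = √(L/(4πS)) = √(2.43×10²⁵/(4π·512.2)).

d ≈ 6.14×10¹⁰ m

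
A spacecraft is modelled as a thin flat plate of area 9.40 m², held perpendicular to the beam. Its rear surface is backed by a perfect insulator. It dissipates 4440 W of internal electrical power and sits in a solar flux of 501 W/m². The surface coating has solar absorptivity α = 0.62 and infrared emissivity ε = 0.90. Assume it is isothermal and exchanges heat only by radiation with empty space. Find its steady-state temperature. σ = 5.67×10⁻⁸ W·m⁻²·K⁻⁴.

At steady state, absorbed solar power + internal power = radiated power.
Absorbed: α·S·A_cross = 0.62·501·9.400 = 2920 W (cross-section A).
Total input = 2920 + 4440 = 7360 W.
Radiated: εσ·A_surf·T⁴ with A_surf = A = 9.400 m².
T⁴ = 7360/(0.90·5.67×10⁻⁸·9.400) = 1.534×10¹⁰ K⁴.

T ≈ 352 K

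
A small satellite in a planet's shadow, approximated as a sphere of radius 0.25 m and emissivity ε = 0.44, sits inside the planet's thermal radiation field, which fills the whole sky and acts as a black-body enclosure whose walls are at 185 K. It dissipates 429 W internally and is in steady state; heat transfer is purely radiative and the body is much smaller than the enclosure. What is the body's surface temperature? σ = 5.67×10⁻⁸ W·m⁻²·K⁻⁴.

For a small grey body in a large enclosure, net radiated power = εσA(T⁴ − T_w⁴).
Steady state: P = εσA(T⁴ − T_w⁴) with A = 4πr² = 0.7854 m².
T⁴ = P/(εσA) + T_w⁴ = 429/(0.44·5.67×10⁻⁸·0.7854) + (185)⁴
    = 2.189×10¹⁰ + 1.171×10⁹ = 2.307×10¹⁰ K⁴.

T ≈ 390 K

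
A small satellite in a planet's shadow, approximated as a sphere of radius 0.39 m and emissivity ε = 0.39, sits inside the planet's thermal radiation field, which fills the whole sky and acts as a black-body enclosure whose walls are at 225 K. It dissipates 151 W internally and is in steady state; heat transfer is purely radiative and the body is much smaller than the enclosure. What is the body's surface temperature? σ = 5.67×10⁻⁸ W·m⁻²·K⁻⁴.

T ≈ 280 K

For a small grey body in a large enclosure, net radiated power = εσA(T⁴ − T_w⁴).
Steady state: P = εσA(T⁴ − T_w⁴) with A = 4πr² = 1.911 m².
T⁴ = P/(εσA) + T_w⁴ = 151/(0.39·5.67×10⁻⁸·1.911) + (225)⁴
    = 3.573×10⁹ + 2.563×10⁹ = 6.136×10⁹ K⁴.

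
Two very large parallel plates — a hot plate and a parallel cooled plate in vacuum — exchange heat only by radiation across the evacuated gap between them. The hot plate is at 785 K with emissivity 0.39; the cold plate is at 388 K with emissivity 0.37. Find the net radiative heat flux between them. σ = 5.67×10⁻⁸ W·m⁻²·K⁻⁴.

For two infinite grey parallel plates, q = σ(T₁⁴ − T₂⁴)/(1/ε₁ + 1/ε₂ − 1).
T₁⁴ − T₂⁴ = 3.797×10¹¹ − 2.266×10¹⁰ = 3.571×10¹¹ K⁴.
1/ε₁ + 1/ε₂ − 1 = 2.564 + 2.703 − 1 = 4.267.
q = 5.67×10⁻⁸ × 3.571×10¹¹ / 4.267.

q ≈ 4740 W/m²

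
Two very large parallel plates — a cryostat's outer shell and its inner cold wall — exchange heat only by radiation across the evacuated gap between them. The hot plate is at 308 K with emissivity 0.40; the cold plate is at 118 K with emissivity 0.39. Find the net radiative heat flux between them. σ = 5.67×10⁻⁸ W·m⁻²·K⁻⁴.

For two infinite grey parallel plates, q = σ(T₁⁴ − T₂⁴)/(1/ε₁ + 1/ε₂ − 1).
T₁⁴ − T₂⁴ = 8.999×10⁹ − 1.939×10⁸ = 8.805×10⁹ K⁴.
1/ε₁ + 1/ε₂ − 1 = 2.500 + 2.564 − 1 = 4.064.
q = 5.67×10⁻⁸ × 8.805×10⁹ / 4.064.

q ≈ 123 W/m²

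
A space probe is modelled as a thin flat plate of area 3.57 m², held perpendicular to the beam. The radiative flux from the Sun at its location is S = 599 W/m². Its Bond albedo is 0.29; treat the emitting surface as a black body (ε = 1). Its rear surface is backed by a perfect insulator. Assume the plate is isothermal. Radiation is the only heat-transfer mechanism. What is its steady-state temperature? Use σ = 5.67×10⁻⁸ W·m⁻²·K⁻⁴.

T ≈ 294 K

At equilibrium, absorbed power = emitted power.
Absorbing cross-section = A = 3.570 m²; emitting surface = A = 3.570 m² (ratio 1).
(1−a)S·A_cross = εσ·A_surf·T⁴  ⇒  T⁴ = (1−a)S/(1σ).
T⁴ = 0.710·599/(1·5.67×10⁻⁸) = 7.501×10⁹ K⁴.
T = (7.501×10⁹)^(1/4).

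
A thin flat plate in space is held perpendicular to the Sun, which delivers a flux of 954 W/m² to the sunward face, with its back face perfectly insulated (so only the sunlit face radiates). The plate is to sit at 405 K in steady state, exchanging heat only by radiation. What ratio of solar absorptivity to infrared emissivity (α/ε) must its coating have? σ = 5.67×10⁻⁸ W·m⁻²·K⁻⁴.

α/ε ≈ 1.60

Balance: αS·A = εσ·1A·T⁴ ⇒ α/ε = σT⁴/S.
α/ε = 5.67×10⁻⁸·(405)⁴/954 = 5.67×10⁻⁸·2.690×10¹⁰/954.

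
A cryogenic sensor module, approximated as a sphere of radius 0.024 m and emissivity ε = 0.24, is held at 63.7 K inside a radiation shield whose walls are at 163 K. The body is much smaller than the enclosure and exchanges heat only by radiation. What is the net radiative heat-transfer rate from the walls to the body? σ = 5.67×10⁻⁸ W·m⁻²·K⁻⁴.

For a small grey body in a large enclosure: P_net = εσA(T_body⁴ − T_wall⁴).
A = 4πr² = 0.007238 m²; T_body⁴ − T_wall⁴ = 1.646×10⁷ − 7.059×10⁸ = -6.894×10⁸ K⁴.
|P_net| = 0.24·5.67×10⁻⁸·0.007238·6.894×10⁸.

P_net ≈ 0.0679 W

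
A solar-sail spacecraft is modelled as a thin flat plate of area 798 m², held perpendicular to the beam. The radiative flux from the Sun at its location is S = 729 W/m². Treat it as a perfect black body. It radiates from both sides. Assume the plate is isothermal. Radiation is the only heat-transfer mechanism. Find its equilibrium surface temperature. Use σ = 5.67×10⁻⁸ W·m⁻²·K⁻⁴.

T ≈ 283 K

At equilibrium, absorbed power = emitted power.
Absorbing cross-section = A = 798.0 m²; emitting surface = 2A = 1596 m² (ratio 2).
S·A_cross = εσ·A_surf·T⁴  ⇒  T⁴ = S/(2σ).
T⁴ = 1.00·729/(2·5.67×10⁻⁸) = 6.429×10⁹ K⁴.
T = (6.429×10⁹)^(1/4).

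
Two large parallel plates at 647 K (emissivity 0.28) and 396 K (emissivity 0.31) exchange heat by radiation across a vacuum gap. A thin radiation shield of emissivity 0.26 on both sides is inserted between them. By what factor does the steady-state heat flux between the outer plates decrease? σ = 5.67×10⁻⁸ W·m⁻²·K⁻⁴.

factor ≈ 2.15

Without shield: q₀ = σΔ(T⁴)/(1/ε₁+1/ε₂−1) with denominator 5.797.
With shield the two gaps are in series; the resistances add: (1/ε₁+1/ε_s−1)+(1/ε_s+1/ε₂−1) = 6.418+6.072 = 12.49.
Heat-flux ratio q₀/q = 12.49/5.797.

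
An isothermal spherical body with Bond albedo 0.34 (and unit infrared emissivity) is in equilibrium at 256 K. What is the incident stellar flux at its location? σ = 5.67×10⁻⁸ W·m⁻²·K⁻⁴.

S ≈ 1480 W/m²

(1−a)S·πr² = σ·4πr²·T⁴ ⇒ S = 4σT⁴/(1−a).
S = 4·5.67×10⁻⁸·4.295×10⁹/0.660.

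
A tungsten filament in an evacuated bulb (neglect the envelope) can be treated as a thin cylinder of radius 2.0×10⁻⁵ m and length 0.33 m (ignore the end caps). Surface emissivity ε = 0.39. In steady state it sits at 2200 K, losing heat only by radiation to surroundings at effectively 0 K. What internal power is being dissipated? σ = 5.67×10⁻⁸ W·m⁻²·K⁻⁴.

P ≈ 21.5 W

Steady state: P = εσA T⁴.
A = 2πrL = 4.147×10⁻⁵ m²; T⁴ = (2200)⁴ = 2.343×10¹³ K⁴.
P = 0.39 × 5.67×10⁻⁸ × 4.147×10⁻⁵ × 2.343×10¹³.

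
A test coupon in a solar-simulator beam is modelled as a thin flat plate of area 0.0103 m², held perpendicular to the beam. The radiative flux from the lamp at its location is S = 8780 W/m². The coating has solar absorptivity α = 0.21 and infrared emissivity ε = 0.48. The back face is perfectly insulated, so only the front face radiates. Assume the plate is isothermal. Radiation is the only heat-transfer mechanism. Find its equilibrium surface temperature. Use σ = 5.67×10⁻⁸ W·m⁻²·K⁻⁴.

At equilibrium, absorbed power = emitted power.
Absorbing cross-section = A = 0.01030 m²; emitting surface = A = 0.01030 m² (ratio 1).
αS·A_cross = εσ·A_surf·T⁴  ⇒  T⁴ = αS/(ε·1σ).
T⁴ = 0.210·8780/(0.48·1·5.67×10⁻⁸) = 6.775×10¹⁰ K⁴.
T = (6.775×10¹⁰)^(1/4).

T ≈ 510 K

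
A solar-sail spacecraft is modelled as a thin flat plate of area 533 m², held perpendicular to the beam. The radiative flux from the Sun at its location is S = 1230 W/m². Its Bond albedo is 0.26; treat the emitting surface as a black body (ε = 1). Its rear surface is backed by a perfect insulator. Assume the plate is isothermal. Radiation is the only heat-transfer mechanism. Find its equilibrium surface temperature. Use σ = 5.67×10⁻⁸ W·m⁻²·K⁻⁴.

T ≈ 356 K

At equilibrium, absorbed power = emitted power.
Absorbing cross-section = A = 533.0 m²; emitting surface = A = 533.0 m² (ratio 1).
(1−a)S·A_cross = εσ·A_surf·T⁴  ⇒  T⁴ = (1−a)S/(1σ).
T⁴ = 0.740·1230/(1·5.67×10⁻⁸) = 1.605×10¹⁰ K⁴.
T = (1.605×10¹⁰)^(1/4).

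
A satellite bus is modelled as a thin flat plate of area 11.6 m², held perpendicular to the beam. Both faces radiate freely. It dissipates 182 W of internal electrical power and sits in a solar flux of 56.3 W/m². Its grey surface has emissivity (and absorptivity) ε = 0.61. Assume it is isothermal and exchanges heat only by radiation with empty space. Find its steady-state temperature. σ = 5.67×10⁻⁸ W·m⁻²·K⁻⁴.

T ≈ 164 K

At steady state, absorbed solar power + internal power = radiated power.
Absorbed: α·S·A_cross = 0.61·56.3·11.60 = 398.4 W (cross-section A).
Total input = 398.4 + 182 = 580.4 W.
Radiated: εσ·A_surf·T⁴ with A_surf = 2A = 23.20 m².
T⁴ = 580.4/(0.61·5.67×10⁻⁸·23.20) = 7.233×10⁸ K⁴.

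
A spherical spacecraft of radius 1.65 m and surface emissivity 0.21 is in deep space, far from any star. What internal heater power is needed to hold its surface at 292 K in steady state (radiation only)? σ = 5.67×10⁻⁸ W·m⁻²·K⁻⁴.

P = εσ·4πr²·T⁴.
4πr² = 34.21 m²; T⁴ = 7.270×10⁹ K⁴.
P = 0.21·5.67×10⁻⁸·34.21·7.270×10⁹.

P ≈ 2960 W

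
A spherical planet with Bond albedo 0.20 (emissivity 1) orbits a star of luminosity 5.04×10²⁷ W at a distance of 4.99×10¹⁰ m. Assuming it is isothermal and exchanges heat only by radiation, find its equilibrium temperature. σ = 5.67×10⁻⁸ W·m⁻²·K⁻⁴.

T ≈ 868 K

First find the stellar flux at distance d: S = L/(4πd²) = 5.04×10²⁷/(4π·(4.99×10¹⁰)²) = 1.611×10⁵ W/m².
For an isothermal sphere, absorbed (1−a)S·πr² = emitted σ·4πr²·T⁴, so T⁴ = (1−a)S/(4σ).
T⁴ = 0.800·1.611×10⁵/(4·5.67×10⁻⁸) = 5.682×10¹¹ K⁴.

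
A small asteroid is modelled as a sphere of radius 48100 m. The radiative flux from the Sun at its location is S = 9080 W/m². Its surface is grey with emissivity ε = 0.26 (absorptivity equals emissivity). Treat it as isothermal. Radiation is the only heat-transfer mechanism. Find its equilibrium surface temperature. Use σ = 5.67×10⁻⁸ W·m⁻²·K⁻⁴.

T ≈ 447 K

At equilibrium, absorbed power = emitted power.
Absorbing cross-section = πr² = 7.268×10⁹ m²; emitting surface = 4πr² = 2.907×10¹⁰ m² (ratio 4).
εS·A_cross = εσ·A_surf·T⁴  ⇒  T⁴ = S/(4σ)   (ε cancels).
T⁴ = 9080/(4·5.67×10⁻⁸) = 4.004×10¹⁰ K⁴.
T = (4.004×10¹⁰)^(1/4).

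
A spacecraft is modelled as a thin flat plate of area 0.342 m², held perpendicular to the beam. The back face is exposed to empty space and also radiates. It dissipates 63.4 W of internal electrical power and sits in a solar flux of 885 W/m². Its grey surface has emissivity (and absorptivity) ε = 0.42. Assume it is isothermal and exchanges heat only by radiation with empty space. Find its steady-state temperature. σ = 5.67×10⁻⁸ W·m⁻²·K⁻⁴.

T ≈ 329 K

At steady state, absorbed solar power + internal power = radiated power.
Absorbed: α·S·A_cross = 0.42·885·0.3420 = 127.1 W (cross-section A).
Total input = 127.1 + 63.4 = 190.5 W.
Radiated: εσ·A_surf·T⁴ with A_surf = 2A = 0.6840 m².
T⁴ = 190.5/(0.42·5.67×10⁻⁸·0.6840) = 1.170×10¹⁰ K⁴.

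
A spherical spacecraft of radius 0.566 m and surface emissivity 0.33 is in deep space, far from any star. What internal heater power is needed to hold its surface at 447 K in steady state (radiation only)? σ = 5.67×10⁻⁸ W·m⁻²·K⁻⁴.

P ≈ 3010 W

P = εσ·4πr²·T⁴.
4πr² = 4.026 m²; T⁴ = 3.992×10¹⁰ K⁴.
P = 0.33·5.67×10⁻⁸·4.026·3.992×10¹⁰.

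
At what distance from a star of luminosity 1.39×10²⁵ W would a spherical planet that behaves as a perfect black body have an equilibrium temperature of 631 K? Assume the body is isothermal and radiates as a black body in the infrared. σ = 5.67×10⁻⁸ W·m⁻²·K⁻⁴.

d ≈ 5.55×10⁹ m

For an isothermal black-emitting sphere, (1−a)S·πr² = σ·4πr²·T⁴ ⇒ S = 4σT⁴/(1−a).
S = 4·5.67×10⁻⁸·(631)⁴/1.00 = 35960 W/m².
Flux falls as S = L/(4πd²), so d = √(L/(4πS)) = √(1.39×10²⁵/(4π·35960)).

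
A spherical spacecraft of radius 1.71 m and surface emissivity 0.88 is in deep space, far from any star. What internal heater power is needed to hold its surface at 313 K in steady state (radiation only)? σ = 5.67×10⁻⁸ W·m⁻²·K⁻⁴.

P ≈ 17600 W

P = εσ·4πr²·T⁴.
4πr² = 36.75 m²; T⁴ = 9.598×10⁹ K⁴.
P = 0.88·5.67×10⁻⁸·36.75·9.598×10⁹.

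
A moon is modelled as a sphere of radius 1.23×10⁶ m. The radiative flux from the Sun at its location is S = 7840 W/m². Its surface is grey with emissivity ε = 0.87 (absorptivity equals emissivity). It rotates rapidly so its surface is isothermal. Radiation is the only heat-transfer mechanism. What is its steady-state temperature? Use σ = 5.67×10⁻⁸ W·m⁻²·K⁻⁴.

At equilibrium, absorbed power = emitted power.
Absorbing cross-section = πr² = 4.753×10¹² m²; emitting surface = 4πr² = 1.901×10¹³ m² (ratio 4).
εS·A_cross = εσ·A_surf·T⁴  ⇒  T⁴ = S/(4σ)   (ε cancels).
T⁴ = 7840/(4·5.67×10⁻⁸) = 3.457×10¹⁰ K⁴.
T = (3.457×10¹⁰)^(1/4).

T ≈ 431 K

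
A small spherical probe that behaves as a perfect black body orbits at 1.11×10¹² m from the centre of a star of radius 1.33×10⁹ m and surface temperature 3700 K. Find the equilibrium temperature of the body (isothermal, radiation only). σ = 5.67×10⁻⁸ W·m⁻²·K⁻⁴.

The star's surface emits σT_*⁴; at distance d the flux is S = σT_*⁴(R_*/d)².
S = 5.67×10⁻⁸·(3700)⁴·(1.33×10⁹/1.11×10¹²)² = 15.26 W/m².
For an isothermal sphere T⁴ = (1−a)S/(4σ) = 6.727×10⁷ K⁴.

T ≈ 90.6 K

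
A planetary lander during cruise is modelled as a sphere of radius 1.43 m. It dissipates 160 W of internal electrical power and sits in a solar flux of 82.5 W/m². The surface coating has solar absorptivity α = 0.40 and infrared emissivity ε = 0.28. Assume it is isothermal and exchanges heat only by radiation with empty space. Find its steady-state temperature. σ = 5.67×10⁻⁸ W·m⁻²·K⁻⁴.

T ≈ 174 K

At steady state, absorbed solar power + internal power = radiated power.
Absorbed: α·S·A_cross = 0.40·82.5·6.424 = 212.0 W (cross-section πr²).
Total input = 212.0 + 160 = 372.0 W.
Radiated: εσ·A_surf·T⁴ with A_surf = 4πr² = 25.70 m².
T⁴ = 372.0/(0.28·5.67×10⁻⁸·25.70) = 9.118×10⁸ K⁴.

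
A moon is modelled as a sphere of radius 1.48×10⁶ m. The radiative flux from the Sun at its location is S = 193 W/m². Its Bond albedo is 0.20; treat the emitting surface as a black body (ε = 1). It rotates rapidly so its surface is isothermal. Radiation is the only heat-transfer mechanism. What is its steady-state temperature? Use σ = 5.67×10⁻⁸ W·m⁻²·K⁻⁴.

T ≈ 162 K

At equilibrium, absorbed power = emitted power.
Absorbing cross-section = πr² = 6.881×10¹² m²; emitting surface = 4πr² = 2.753×10¹³ m² (ratio 4).
(1−a)S·A_cross = εσ·A_surf·T⁴  ⇒  T⁴ = (1−a)S/(4σ).
T⁴ = 0.800·193/(4·5.67×10⁻⁸) = 6.808×10⁸ K⁴.
T = (6.808×10⁸)^(1/4).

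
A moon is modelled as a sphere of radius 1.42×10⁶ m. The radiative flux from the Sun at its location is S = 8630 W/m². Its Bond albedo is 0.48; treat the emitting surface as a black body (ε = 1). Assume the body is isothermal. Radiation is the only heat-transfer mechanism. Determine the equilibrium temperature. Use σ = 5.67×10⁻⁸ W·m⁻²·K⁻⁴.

At equilibrium, absorbed power = emitted power.
Absorbing cross-section = πr² = 6.335×10¹² m²; emitting surface = 4πr² = 2.534×10¹³ m² (ratio 4).
(1−a)S·A_cross = εσ·A_surf·T⁴  ⇒  T⁴ = (1−a)S/(4σ).
T⁴ = 0.520·8630/(4·5.67×10⁻⁸) = 1.979×10¹⁰ K⁴.
T = (1.979×10¹⁰)^(1/4).

T ≈ 375 K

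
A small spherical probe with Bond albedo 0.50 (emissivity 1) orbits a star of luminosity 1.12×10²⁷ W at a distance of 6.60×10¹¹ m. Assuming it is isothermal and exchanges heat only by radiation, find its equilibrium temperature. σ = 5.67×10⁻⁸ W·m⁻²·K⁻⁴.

T ≈ 146 K

First find the stellar flux at distance d: S = L/(4πd²) = 1.12×10²⁷/(4π·(6.60×10¹¹)²) = 204.6 W/m².
For an isothermal sphere, absorbed (1−a)S·πr² = emitted σ·4πr²·T⁴, so T⁴ = (1−a)S/(4σ).
T⁴ = 0.500·204.6/(4·5.67×10⁻⁸) = 4.511×10⁸ K⁴.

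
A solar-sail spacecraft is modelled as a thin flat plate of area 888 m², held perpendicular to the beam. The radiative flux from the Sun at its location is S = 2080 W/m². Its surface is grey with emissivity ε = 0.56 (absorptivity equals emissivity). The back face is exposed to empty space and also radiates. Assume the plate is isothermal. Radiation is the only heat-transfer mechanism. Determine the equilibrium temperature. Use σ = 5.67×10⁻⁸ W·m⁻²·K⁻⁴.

At equilibrium, absorbed power = emitted power.
Absorbing cross-section = A = 888.0 m²; emitting surface = 2A = 1776 m² (ratio 2).
εS·A_cross = εσ·A_surf·T⁴  ⇒  T⁴ = S/(2σ)   (ε cancels).
T⁴ = 2080/(2·5.67×10⁻⁸) = 1.834×10¹⁰ K⁴.
T = (1.834×10¹⁰)^(1/4).

T ≈ 368 K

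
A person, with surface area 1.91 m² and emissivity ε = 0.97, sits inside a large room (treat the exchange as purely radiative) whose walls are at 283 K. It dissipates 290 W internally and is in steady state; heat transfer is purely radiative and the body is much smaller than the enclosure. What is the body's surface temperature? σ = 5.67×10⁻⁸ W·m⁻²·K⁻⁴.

For a small grey body in a large enclosure, net radiated power = εσA(T⁴ − T_w⁴).
Steady state: P = εσA(T⁴ − T_w⁴) with A = 1.91 m².
T⁴ = P/(εσA) + T_w⁴ = 290/(0.97·5.67×10⁻⁸·1.910) + (283)⁴
    = 2.761×10⁹ + 6.414×10⁹ = 9.175×10⁹ K⁴.

T ≈ 309 K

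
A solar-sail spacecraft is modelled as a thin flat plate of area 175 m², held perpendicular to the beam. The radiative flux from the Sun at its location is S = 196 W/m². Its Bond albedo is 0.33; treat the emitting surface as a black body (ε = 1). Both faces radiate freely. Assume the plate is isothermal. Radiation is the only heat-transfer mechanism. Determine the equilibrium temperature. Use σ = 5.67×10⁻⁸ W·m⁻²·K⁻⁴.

At equilibrium, absorbed power = emitted power.
Absorbing cross-section = A = 175.0 m²; emitting surface = 2A = 350.0 m² (ratio 2).
(1−a)S·A_cross = εσ·A_surf·T⁴  ⇒  T⁴ = (1−a)S/(2σ).
T⁴ = 0.670·196/(2·5.67×10⁻⁸) = 1.158×10⁹ K⁴.
T = (1.158×10⁹)^(1/4).

T ≈ 184 K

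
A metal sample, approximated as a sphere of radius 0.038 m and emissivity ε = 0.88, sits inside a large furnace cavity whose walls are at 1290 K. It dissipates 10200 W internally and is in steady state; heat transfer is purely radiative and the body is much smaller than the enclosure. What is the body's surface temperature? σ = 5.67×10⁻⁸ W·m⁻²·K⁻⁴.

T ≈ 1940 K

For a small grey body in a large enclosure, net radiated power = εσA(T⁴ − T_w⁴).
Steady state: P = εσA(T⁴ − T_w⁴) with A = 4πr² = 0.01815 m².
T⁴ = P/(εσA) + T_w⁴ = 10200/(0.88·5.67×10⁻⁸·0.01815) + (1290)⁴
    = 1.127×10¹³ + 2.769×10¹² = 1.403×10¹³ K⁴.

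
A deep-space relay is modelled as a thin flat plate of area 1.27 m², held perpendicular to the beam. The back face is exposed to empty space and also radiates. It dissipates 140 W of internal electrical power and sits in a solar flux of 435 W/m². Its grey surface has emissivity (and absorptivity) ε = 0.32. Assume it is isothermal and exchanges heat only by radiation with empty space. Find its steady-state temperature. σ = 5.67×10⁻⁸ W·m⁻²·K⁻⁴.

T ≈ 288 K

At steady state, absorbed solar power + internal power = radiated power.
Absorbed: α·S·A_cross = 0.32·435·1.270 = 176.8 W (cross-section A).
Total input = 176.8 + 140 = 316.8 W.
Radiated: εσ·A_surf·T⁴ with A_surf = 2A = 2.540 m².
T⁴ = 316.8/(0.32·5.67×10⁻⁸·2.540) = 6.874×10⁹ K⁴.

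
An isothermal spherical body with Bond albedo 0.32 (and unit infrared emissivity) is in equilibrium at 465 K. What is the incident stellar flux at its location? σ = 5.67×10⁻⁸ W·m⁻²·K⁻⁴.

(1−a)S·πr² = σ·4πr²·T⁴ ⇒ S = 4σT⁴/(1−a).
S = 4·5.67×10⁻⁸·4.675×10¹⁰/0.680.

S ≈ 15600 W/m²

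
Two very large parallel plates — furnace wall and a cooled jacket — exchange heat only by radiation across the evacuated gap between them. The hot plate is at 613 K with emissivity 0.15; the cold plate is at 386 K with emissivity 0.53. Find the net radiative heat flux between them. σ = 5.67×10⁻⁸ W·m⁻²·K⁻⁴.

For two infinite grey parallel plates, q = σ(T₁⁴ − T₂⁴)/(1/ε₁ + 1/ε₂ − 1).
T₁⁴ − T₂⁴ = 1.412×10¹¹ − 2.220×10¹⁰ = 1.190×10¹¹ K⁴.
1/ε₁ + 1/ε₂ − 1 = 6.667 + 1.887 − 1 = 7.553.
q = 5.67×10⁻⁸ × 1.190×10¹¹ / 7.553.

q ≈ 893 W/m²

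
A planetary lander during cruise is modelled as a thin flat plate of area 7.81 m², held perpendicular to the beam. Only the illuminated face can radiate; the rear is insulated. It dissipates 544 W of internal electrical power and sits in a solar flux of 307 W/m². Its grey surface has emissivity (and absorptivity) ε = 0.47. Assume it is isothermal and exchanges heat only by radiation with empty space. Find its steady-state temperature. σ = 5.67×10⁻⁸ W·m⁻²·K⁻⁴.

T ≈ 299 K

At steady state, absorbed solar power + internal power = radiated power.
Absorbed: α·S·A_cross = 0.47·307·7.810 = 1127 W (cross-section A).
Total input = 1127 + 544 = 1671 W.
Radiated: εσ·A_surf·T⁴ with A_surf = A = 7.810 m².
T⁴ = 1671/(0.47·5.67×10⁻⁸·7.810) = 8.028×10⁹ K⁴.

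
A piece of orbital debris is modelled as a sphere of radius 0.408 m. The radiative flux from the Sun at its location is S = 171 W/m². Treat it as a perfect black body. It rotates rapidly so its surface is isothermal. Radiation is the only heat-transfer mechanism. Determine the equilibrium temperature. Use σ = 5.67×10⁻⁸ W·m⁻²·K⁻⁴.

At equilibrium, absorbed power = emitted power.
Absorbing cross-section = πr² = 0.5230 m²; emitting surface = 4πr² = 2.092 m² (ratio 4).
S·A_cross = εσ·A_surf·T⁴  ⇒  T⁴ = S/(4σ).
T⁴ = 1.00·171/(4·5.67×10⁻⁸) = 7.540×10⁸ K⁴.
T = (7.540×10⁸)^(1/4).

T ≈ 166 K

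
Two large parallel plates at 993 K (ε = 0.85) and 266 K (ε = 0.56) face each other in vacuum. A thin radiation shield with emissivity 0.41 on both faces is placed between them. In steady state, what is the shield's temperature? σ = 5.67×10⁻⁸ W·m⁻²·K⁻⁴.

T_s ≈ 857 K

In steady state the net flux on the hot side equals that on the cold side.
σ(T₁⁴−T_s⁴)/D₁ = σ(T_s⁴−T₂⁴)/D₂, with D₁ = 1/ε₁+1/ε_s−1 = 2.615, D₂ = 1/ε_s+1/ε₂−1 = 3.225.
Solve for T_s⁴: T_s⁴ = (D₂·T₁⁴ + D₁·T₂⁴)/(D₁+D₂) = 5.391×10¹¹ K⁴.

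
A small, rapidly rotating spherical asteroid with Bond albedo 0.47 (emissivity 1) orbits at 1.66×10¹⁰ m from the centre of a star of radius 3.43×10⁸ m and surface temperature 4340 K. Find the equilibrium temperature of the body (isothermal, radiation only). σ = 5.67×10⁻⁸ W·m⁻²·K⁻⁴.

T ≈ 376 K

The star's surface emits σT_*⁴; at distance d the flux is S = σT_*⁴(R_*/d)².
S = 5.67×10⁻⁸·(4340)⁴·(3.43×10⁸/1.66×10¹⁰)² = 8588 W/m².
For an isothermal sphere T⁴ = (1−a)S/(4σ) = 2.007×10¹⁰ K⁴.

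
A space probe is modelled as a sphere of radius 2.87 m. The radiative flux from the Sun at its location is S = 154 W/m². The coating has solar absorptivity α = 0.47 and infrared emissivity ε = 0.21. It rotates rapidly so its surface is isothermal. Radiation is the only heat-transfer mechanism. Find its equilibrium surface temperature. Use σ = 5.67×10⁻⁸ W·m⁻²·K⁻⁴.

At equilibrium, absorbed power = emitted power.
Absorbing cross-section = πr² = 25.88 m²; emitting surface = 4πr² = 103.5 m² (ratio 4).
αS·A_cross = εσ·A_surf·T⁴  ⇒  T⁴ = αS/(ε·4σ).
T⁴ = 0.470·154/(0.21·4·5.67×10⁻⁸) = 1.520×10⁹ K⁴.
T = (1.520×10⁹)^(1/4).

T ≈ 197 K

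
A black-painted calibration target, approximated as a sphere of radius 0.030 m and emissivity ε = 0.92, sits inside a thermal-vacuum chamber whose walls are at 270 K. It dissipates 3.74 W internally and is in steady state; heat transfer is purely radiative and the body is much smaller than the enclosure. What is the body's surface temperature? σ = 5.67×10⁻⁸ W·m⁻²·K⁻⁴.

T ≈ 329 K

For a small grey body in a large enclosure, net radiated power = εσA(T⁴ − T_w⁴).
Steady state: P = εσA(T⁴ − T_w⁴) with A = 4πr² = 0.01131 m².
T⁴ = P/(εσA) + T_w⁴ = 3.74/(0.92·5.67×10⁻⁸·0.01131) + (270)⁴
    = 6.339×10⁹ + 5.314×10⁹ = 1.165×10¹⁰ K⁴.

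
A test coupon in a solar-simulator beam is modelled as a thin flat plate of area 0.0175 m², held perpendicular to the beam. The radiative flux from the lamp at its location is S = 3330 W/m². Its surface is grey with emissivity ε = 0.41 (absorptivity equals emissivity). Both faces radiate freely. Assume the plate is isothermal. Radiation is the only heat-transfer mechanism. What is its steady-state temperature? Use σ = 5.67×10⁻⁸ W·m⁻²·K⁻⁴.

T ≈ 414 K

At equilibrium, absorbed power = emitted power.
Absorbing cross-section = A = 0.01750 m²; emitting surface = 2A = 0.03500 m² (ratio 2).
εS·A_cross = εσ·A_surf·T⁴  ⇒  T⁴ = S/(2σ)   (ε cancels).
T⁴ = 3330/(2·5.67×10⁻⁸) = 2.937×10¹⁰ K⁴.
T = (2.937×10¹⁰)^(1/4).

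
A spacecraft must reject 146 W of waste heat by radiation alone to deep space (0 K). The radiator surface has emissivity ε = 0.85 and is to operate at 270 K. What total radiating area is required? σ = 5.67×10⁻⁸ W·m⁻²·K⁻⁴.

P = εσA T⁴ ⇒ A = P/(εσT⁴).
T⁴ = 5.314×10⁹ K⁴.
A = 146/(0.85 × 5.67×10⁻⁸ × 5.314×10⁹).

A ≈ 0.570 m²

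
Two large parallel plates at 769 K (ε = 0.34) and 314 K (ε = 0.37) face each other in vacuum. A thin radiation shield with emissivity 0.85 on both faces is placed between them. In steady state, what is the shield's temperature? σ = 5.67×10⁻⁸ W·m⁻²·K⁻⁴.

T_s ≈ 645 K

In steady state the net flux on the hot side equals that on the cold side.
σ(T₁⁴−T_s⁴)/D₁ = σ(T_s⁴−T₂⁴)/D₂, with D₁ = 1/ε₁+1/ε_s−1 = 3.118, D₂ = 1/ε_s+1/ε₂−1 = 2.879.
Solve for T_s⁴: T_s⁴ = (D₂·T₁⁴ + D₁·T₂⁴)/(D₁+D₂) = 1.730×10¹¹ K⁴.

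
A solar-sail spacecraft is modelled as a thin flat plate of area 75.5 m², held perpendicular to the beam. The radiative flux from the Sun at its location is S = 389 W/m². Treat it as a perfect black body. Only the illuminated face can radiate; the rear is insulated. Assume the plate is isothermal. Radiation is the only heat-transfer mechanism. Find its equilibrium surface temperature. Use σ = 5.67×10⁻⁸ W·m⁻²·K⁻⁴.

T ≈ 288 K

At equilibrium, absorbed power = emitted power.
Absorbing cross-section = A = 75.50 m²; emitting surface = A = 75.50 m² (ratio 1).
S·A_cross = εσ·A_surf·T⁴  ⇒  T⁴ = S/(1σ).
T⁴ = 1.00·389/(1·5.67×10⁻⁸) = 6.861×10⁹ K⁴.
T = (6.861×10⁹)^(1/4).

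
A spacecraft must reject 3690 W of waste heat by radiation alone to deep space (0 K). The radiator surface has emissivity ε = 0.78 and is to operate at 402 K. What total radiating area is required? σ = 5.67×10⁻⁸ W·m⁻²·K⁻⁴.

A ≈ 3.19 m²

P = εσA T⁴ ⇒ A = P/(εσT⁴).
T⁴ = 2.612×10¹⁰ K⁴.
A = 3690/(0.78 × 5.67×10⁻⁸ × 2.612×10¹⁰).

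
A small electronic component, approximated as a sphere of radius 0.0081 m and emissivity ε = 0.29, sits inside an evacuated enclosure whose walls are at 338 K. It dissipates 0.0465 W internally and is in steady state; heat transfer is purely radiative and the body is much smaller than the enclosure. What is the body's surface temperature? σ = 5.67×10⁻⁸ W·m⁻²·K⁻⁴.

T ≈ 358 K

For a small grey body in a large enclosure, net radiated power = εσA(T⁴ − T_w⁴).
Steady state: P = εσA(T⁴ − T_w⁴) with A = 4πr² = 8.245×10⁻⁴ m².
T⁴ = P/(εσA) + T_w⁴ = 0.0465/(0.29·5.67×10⁻⁸·8.245×10⁻⁴) + (338)⁴
    = 3.430×10⁹ + 1.305×10¹⁰ = 1.648×10¹⁰ K⁴.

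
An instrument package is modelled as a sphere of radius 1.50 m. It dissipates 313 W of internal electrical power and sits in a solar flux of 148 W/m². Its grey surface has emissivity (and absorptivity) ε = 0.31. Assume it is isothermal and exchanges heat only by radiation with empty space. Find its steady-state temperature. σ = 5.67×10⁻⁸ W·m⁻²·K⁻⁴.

T ≈ 189 K

At steady state, absorbed solar power + internal power = radiated power.
Absorbed: α·S·A_cross = 0.31·148·7.069 = 324.3 W (cross-section πr²).
Total input = 324.3 + 313 = 637.3 W.
Radiated: εσ·A_surf·T⁴ with A_surf = 4πr² = 28.27 m².
T⁴ = 637.3/(0.31·5.67×10⁻⁸·28.27) = 1.282×10⁹ K⁴.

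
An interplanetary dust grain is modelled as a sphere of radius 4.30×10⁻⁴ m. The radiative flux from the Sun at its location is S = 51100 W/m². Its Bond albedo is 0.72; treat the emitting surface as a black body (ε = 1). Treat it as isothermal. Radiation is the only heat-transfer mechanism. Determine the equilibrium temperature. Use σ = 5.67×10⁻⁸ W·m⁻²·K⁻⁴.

T ≈ 501 K

At equilibrium, absorbed power = emitted power.
Absorbing cross-section = πr² = 5.809×10⁻⁷ m²; emitting surface = 4πr² = 2.324×10⁻⁶ m² (ratio 4).
(1−a)S·A_cross = εσ·A_surf·T⁴  ⇒  T⁴ = (1−a)S/(4σ).
T⁴ = 0.280·51100/(4·5.67×10⁻⁸) = 6.309×10¹⁰ K⁴.
T = (6.309×10¹⁰)^(1/4).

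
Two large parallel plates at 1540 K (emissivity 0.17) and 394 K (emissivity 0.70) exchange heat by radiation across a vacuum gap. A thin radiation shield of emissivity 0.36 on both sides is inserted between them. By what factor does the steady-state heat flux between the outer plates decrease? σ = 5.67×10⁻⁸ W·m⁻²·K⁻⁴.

factor ≈ 1.72

Without shield: q₀ = σΔ(T⁴)/(1/ε₁+1/ε₂−1) with denominator 6.311.
With shield the two gaps are in series; the resistances add: (1/ε₁+1/ε_s−1)+(1/ε_s+1/ε₂−1) = 7.660+3.206 = 10.87.
Heat-flux ratio q₀/q = 10.87/6.311.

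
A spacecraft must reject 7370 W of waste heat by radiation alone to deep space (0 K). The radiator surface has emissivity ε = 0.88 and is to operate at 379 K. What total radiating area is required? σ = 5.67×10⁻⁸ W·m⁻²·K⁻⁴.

A ≈ 7.16 m²

P = εσA T⁴ ⇒ A = P/(εσT⁴).
T⁴ = 2.063×10¹⁰ K⁴.
A = 7370/(0.88 × 5.67×10⁻⁸ × 2.063×10¹⁰).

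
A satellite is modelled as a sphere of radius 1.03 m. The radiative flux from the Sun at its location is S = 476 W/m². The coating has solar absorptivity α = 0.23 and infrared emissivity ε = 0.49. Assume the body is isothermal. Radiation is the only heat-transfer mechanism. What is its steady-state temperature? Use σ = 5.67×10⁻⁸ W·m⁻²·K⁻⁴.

T ≈ 177 K

At equilibrium, absorbed power = emitted power.
Absorbing cross-section = πr² = 3.333 m²; emitting surface = 4πr² = 13.33 m² (ratio 4).
αS·A_cross = εσ·A_surf·T⁴  ⇒  T⁴ = αS/(ε·4σ).
T⁴ = 0.230·476/(0.49·4·5.67×10⁻⁸) = 9.851×10⁸ K⁴.
T = (9.851×10⁸)^(1/4).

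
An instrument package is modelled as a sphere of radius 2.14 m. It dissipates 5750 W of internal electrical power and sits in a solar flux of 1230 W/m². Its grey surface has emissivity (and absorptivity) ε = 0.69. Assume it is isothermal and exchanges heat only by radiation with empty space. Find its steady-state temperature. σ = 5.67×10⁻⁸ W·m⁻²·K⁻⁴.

At steady state, absorbed solar power + internal power = radiated power.
Absorbed: α·S·A_cross = 0.69·1230·14.39 = 12210 W (cross-section πr²).
Total input = 12210 + 5750 = 17960 W.
Radiated: εσ·A_surf·T⁴ with A_surf = 4πr² = 57.55 m².
T⁴ = 17960/(0.69·5.67×10⁻⁸·57.55) = 7.977×10⁹ K⁴.

T ≈ 299 K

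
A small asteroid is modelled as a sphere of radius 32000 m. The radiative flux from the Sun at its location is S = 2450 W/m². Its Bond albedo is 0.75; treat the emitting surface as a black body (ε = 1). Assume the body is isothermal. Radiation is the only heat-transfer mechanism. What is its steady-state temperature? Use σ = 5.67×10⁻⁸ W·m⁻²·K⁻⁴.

At equilibrium, absorbed power = emitted power.
Absorbing cross-section = πr² = 3.217×10⁹ m²; emitting surface = 4πr² = 1.287×10¹⁰ m² (ratio 4).
(1−a)S·A_cross = εσ·A_surf·T⁴  ⇒  T⁴ = (1−a)S/(4σ).
T⁴ = 0.250·2450/(4·5.67×10⁻⁸) = 2.701×10⁹ K⁴.
T = (2.701×10⁹)^(1/4).

T ≈ 228 K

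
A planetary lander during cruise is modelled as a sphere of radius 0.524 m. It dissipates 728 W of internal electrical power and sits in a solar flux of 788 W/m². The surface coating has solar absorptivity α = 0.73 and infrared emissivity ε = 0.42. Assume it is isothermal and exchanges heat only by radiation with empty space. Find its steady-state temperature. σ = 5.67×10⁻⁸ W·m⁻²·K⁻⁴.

At steady state, absorbed solar power + internal power = radiated power.
Absorbed: α·S·A_cross = 0.73·788·0.8626 = 496.2 W (cross-section πr²).
Total input = 496.2 + 728 = 1224 W.
Radiated: εσ·A_surf·T⁴ with A_surf = 4πr² = 3.450 m².
T⁴ = 1224/(0.42·5.67×10⁻⁸·3.450) = 1.490×10¹⁰ K⁴.

T ≈ 349 K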